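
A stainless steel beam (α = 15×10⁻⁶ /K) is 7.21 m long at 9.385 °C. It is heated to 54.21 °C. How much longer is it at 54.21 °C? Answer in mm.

ΔL = 4.85 mm

|ΔT| = |54.21 − 9.385| = 44.825 K
ΔL = αL₀ΔT = (15×10⁻⁶)(7.21)(44.825) = 4.85×10⁻³ m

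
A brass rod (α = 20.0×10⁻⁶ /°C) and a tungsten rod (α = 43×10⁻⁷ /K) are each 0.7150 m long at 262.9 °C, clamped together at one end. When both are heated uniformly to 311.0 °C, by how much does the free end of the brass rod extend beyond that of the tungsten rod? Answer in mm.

0.540 mm

ΔT = 48.1 K
brass: ΔL = 20.0×10⁻⁶ × 0.7150 m × 48.1 = 6.8783×10⁻⁴ m = 0.68783 mm
tungsten: ΔL = 43×10⁻⁷ × 0.7150 m × 48.1 = 1.4788×10⁻⁴ m = 0.14788 mm
difference = 0.68783 − 0.14788 = 0.53995 mm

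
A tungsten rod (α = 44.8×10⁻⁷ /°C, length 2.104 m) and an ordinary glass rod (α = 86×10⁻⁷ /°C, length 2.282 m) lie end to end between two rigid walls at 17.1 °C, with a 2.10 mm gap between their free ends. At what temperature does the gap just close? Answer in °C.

T = 89.4 °C

Gap closes when ΔL₁ + ΔL₂ = 2.10 mm = 2.10×10⁻³ m
(α₁L₁ + α₂L₂)ΔT = g
α₁L₁ + α₂L₂ = 44.8×10⁻⁷×2.104 + 86×10⁻⁷×2.282 = 2.905112×10⁻⁵ m/K
ΔT = 2.10×10⁻³ / 2.905112×10⁻⁵ = 72.286 K
T = 17.1 + 72.286 = 89.386 °C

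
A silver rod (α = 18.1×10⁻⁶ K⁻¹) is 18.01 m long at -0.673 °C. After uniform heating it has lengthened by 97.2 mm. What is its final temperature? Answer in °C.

T = 298 °C

ΔL = αL₀ΔT ⇒ ΔT = ΔL / (αL₀)
ΔT = 97.2×10⁻³ m / (18.1×10⁻⁶ × 18.01 m) = 298.177 K
T = -0.673 + 298.177 = 297.504 °C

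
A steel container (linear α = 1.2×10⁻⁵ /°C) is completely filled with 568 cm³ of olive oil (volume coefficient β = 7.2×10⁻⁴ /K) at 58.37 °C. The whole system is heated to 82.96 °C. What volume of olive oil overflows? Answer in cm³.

9.55 cm³

The container also expands: β_container ≈ 3α = 3.6×10⁻⁵ /K
Net overflow = V₀(β_liq − 3α_cont)ΔT
β − 3α = 7.20×10⁻⁴ − 3.6×10⁻⁵ = 6.84×10⁻⁴ /K; ΔT = 24.59 K
ΔV = 568 × 6.84×10⁻⁴ × 24.59 = 9.55 cm³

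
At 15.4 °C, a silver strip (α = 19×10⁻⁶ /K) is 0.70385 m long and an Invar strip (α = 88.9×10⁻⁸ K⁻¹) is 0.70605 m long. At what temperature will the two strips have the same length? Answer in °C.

T = 188.0 °C

Equal length when α₁L₁ΔT − α₂L₂ΔT = L₂ − L₁ = 2.20×10⁻³ m
α₁L₁ = 1.337315×10⁻⁵, α₂L₂ = 6.2767845×10⁻⁷ → Δ(αL) = 1.274547155×10⁻⁵ m/K
ΔT = 2.20×10⁻³ / 1.274547155×10⁻⁵ = 172.610 K, so T = 15.4 + 172.610 = 188.010 °C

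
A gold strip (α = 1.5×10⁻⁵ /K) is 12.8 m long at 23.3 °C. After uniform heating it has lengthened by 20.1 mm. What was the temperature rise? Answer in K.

ΔL = αL₀ΔT ⇒ ΔT = ΔL / (αL₀)
ΔT = 20.1×10⁻³ m / (1.5×10⁻⁵ × 12.8 m) = 104.69 K

ΔT = 105 K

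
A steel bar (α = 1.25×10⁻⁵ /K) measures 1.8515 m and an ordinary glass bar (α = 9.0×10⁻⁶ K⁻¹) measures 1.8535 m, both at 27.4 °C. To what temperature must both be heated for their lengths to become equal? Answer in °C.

T = 336.9 °C

L₁(1 + α₁ΔT) = L₂(1 + α₂ΔT) ⇒ ΔT = (L₂ − L₁)/(α₁L₁ − α₂L₂)
L₂ − L₁ = 1.8535 − 1.8515 = 2.00×10⁻³ m
α₁L₁ − α₂L₂ = 1.25×10⁻⁵×1.8515 − 9.0×10⁻⁶×1.8535 = 6.46225×10⁻⁶ m/K
ΔT = 2.00×10⁻³ / 6.46225×10⁻⁶ = 309.490 K
T = 27.4 + 309.490 = 336.890 °C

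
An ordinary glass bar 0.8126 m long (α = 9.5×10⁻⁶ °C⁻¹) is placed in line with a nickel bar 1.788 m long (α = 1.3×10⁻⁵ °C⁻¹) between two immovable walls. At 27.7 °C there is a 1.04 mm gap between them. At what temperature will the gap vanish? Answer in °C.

T = 61.3 °C

Gap closes when ΔL₁ + ΔL₂ = 1.04 mm = 1.04×10⁻³ m
(α₁L₁ + α₂L₂)ΔT = g
α₁L₁ + α₂L₂ = 9.5×10⁻⁶×0.8126 + 1.3×10⁻⁵×1.788 = 3.09637×10⁻⁵ m/K
ΔT = 1.04×10⁻³ / 3.09637×10⁻⁵ = 33.588 K
T = 27.7 + 33.588 = 61.288 °C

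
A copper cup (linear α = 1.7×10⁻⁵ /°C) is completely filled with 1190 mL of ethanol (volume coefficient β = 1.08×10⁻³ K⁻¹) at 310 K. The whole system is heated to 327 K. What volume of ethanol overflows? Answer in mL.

20.8 mL

The cup also expands: β_container ≈ 3α = 5.1×10⁻⁵ /K
Net overflow = V₀(β_liq − 3α_cont)ΔT
β − 3α = 1.08×10⁻³ − 5.1×10⁻⁵ = 1.029×10⁻³ /K; ΔT = 17 K
ΔV = 1190 × 1.029×10⁻³ × 17 = 20.8 mL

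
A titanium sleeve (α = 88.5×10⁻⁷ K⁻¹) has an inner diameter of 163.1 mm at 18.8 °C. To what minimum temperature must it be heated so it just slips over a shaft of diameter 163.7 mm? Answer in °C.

T = 434 °C

Required Δd = 163.7 − 163.1 = 0.6 mm
Δd = αd₀ΔT ⇒ ΔT = Δd/(αd₀) = 0.6 / (88.5×10⁻⁷ × 163.1) = 415.68 K
T_min = 18.8 + 415.68 = 434.48 °C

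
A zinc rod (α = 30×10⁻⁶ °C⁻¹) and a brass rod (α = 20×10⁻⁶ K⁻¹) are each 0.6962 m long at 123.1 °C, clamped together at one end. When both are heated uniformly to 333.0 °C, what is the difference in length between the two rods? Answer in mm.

ΔT = 209.9 K
zinc: ΔL = 30×10⁻⁶ × 0.6962 m × 209.9 = 4.3840×10⁻³ m = 4.3840 mm
brass: ΔL = 20×10⁻⁶ × 0.6962 m × 209.9 = 2.9226×10⁻³ m = 2.9226 mm
difference = 4.3840 − 2.9226 = 1.4614 mm

1.46 mm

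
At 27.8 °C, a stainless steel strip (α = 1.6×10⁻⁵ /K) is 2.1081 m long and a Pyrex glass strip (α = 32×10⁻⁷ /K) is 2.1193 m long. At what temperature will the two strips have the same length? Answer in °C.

Equal length when α₁L₁ΔT − α₂L₂ΔT = L₂ − L₁ = 1.12×10⁻² m
α₁L₁ = 3.37296×10⁻⁵, α₂L₂ = 6.78176×10⁻⁶ → Δ(αL) = 2.694784×10⁻⁵ m/K
ΔT = 1.12×10⁻² / 2.694784×10⁻⁵ = 415.618 K, so T = 27.8 + 415.618 = 443.418 °C

T = 443.4 °C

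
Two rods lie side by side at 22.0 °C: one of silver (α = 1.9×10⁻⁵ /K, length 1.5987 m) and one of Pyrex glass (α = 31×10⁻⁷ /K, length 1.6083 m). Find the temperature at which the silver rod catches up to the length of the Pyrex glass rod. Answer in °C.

T = 400.1 °C

Equal length when α₁L₁ΔT − α₂L₂ΔT = L₂ − L₁ = 9.60×10⁻³ m
α₁L₁ = 3.03753×10⁻⁵, α₂L₂ = 4.98573×10⁻⁶ → Δ(αL) = 2.538957×10⁻⁵ m/K
ΔT = 9.60×10⁻³ / 2.538957×10⁻⁵ = 378.108 K, so T = 22.0 + 378.108 = 400.108 °C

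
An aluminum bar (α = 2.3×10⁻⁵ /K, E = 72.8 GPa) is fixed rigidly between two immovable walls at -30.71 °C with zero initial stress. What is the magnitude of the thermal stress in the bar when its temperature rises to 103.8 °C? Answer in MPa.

σ = 225 MPa

Fully constrained: the free strain ε = αΔT is blocked, so σ = Eε = EαΔT.
|ΔT| = 134.51 K
σ = 72.8×10⁹ × 2.3×10⁻⁵ × 134.51 = 2.25×10⁸ Pa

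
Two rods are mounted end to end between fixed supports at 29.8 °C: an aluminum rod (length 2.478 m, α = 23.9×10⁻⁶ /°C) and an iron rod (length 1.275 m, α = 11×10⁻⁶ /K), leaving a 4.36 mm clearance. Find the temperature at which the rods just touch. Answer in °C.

Gap closes when ΔL₁ + ΔL₂ = 4.36 mm = 4.36×10⁻³ m
(α₁L₁ + α₂L₂)ΔT = g
α₁L₁ + α₂L₂ = 23.9×10⁻⁶×2.478 + 11×10⁻⁶×1.275 = 7.32492×10⁻⁵ m/K
ΔT = 4.36×10⁻³ / 7.32492×10⁻⁵ = 59.523 K
T = 29.8 + 59.523 = 89.323 °C

T = 89.3 °C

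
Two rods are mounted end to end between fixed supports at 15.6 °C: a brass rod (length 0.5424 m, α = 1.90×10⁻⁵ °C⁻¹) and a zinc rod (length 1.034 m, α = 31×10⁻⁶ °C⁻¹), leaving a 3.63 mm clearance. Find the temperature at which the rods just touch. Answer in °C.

Gap closes when ΔL₁ + ΔL₂ = 3.63 mm = 3.63×10⁻³ m
(α₁L₁ + α₂L₂)ΔT = g
α₁L₁ + α₂L₂ = 1.90×10⁻⁵×0.5424 + 31×10⁻⁶×1.034 = 4.23596×10⁻⁵ m/K
ΔT = 3.63×10⁻³ / 4.23596×10⁻⁵ = 85.69 K
T = 15.6 + 85.69 = 101.29 °C

T = 101 °C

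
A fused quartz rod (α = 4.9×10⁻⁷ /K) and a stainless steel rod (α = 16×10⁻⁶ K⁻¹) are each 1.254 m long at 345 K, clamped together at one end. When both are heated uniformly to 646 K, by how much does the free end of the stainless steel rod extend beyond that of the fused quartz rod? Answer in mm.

ΔT = 301 K
fused quartz: ΔL = 4.9×10⁻⁷ × 1.254 m × 301 = 1.8495×10⁻⁴ m = 0.18495 mm
stainless steel: ΔL = 16×10⁻⁶ × 1.254 m × 301 = 6.0393×10⁻³ m = 6.0393 mm
difference = 6.0393 − 0.18495 = 5.85435 mm

5.85 mm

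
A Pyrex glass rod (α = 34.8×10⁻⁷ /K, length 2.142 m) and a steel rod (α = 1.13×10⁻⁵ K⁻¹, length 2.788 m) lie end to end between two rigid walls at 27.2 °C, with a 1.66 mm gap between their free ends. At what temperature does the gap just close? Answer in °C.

T = 69.8 °C

Gap closes when ΔL₁ + ΔL₂ = 1.66 mm = 1.66×10⁻³ m
(α₁L₁ + α₂L₂)ΔT = g
α₁L₁ + α₂L₂ = 34.8×10⁻⁷×2.142 + 1.13×10⁻⁵×2.788 = 3.895856×10⁻⁵ m/K
ΔT = 1.66×10⁻³ / 3.895856×10⁻⁵ = 42.609 K
T = 27.2 + 42.609 = 69.809 °C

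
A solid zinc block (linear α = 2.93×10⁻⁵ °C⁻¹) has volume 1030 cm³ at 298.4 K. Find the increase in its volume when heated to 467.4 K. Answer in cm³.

ΔV = 15.3 cm³

Isotropic solid: β ≈ 3α = 8.8×10⁻⁵ /K; ΔT = 169.0 K
ΔV = 3αV₀ΔT = 3(2.93×10⁻⁵)(1030)(169.0) = 15.3 cm³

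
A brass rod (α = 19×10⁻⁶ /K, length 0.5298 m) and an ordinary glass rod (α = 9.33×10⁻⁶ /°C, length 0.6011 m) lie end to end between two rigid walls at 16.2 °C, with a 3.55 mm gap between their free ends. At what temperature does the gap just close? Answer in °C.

α₁L₁ = 1.00662×10⁻⁵ m/K, α₂L₂ = 5.608263×10⁻⁶ m/K → total 1.5674463×10⁻⁵ m/K
ΔT = g/(α₁L₁+α₂L₂) = 3.55×10⁻³ / 1.5674463×10⁻⁵ = 226.48 K
T = 16.2 + 226.48 = 242.68 °C

T = 243 °C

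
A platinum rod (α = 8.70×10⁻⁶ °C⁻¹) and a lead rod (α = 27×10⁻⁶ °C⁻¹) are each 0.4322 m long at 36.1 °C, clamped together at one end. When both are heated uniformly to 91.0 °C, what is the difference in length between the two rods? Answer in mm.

ΔT = 54.9 K
platinum: ΔL = 8.70×10⁻⁶ × 0.4322 m × 54.9 = 2.0643×10⁻⁴ m = 0.20643 mm
lead: ΔL = 27×10⁻⁶ × 0.4322 m × 54.9 = 6.4065×10⁻⁴ m = 0.64065 mm
difference = 0.64065 − 0.20643 = 0.43422 mm

0.434 mm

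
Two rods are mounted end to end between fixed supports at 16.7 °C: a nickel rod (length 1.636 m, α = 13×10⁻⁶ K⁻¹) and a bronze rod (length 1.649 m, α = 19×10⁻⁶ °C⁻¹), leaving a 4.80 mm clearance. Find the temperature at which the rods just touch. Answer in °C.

T = 108 °C

Gap closes when ΔL₁ + ΔL₂ = 4.80 mm = 4.80×10⁻³ m
(α₁L₁ + α₂L₂)ΔT = g
α₁L₁ + α₂L₂ = 13×10⁻⁶×1.636 + 19×10⁻⁶×1.649 = 5.2599×10⁻⁵ m/K
ΔT = 4.80×10⁻³ / 5.2599×10⁻⁵ = 91.26 K
T = 16.7 + 91.26 = 107.96 °C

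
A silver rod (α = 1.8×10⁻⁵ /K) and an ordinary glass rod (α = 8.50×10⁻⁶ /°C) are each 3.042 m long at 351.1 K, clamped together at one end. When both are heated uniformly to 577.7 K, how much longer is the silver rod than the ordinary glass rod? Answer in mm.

ΔT = 226.6 K
silver: ΔL = 1.8×10⁻⁵ × 3.042 m × 226.6 = 1.2408×10⁻² m = 12.408 mm
ordinary glass: ΔL = 8.50×10⁻⁶ × 3.042 m × 226.6 = 5.8592×10⁻³ m = 5.8592 mm
difference = 12.408 − 5.8592 = 6.5488 mm

6.55 mm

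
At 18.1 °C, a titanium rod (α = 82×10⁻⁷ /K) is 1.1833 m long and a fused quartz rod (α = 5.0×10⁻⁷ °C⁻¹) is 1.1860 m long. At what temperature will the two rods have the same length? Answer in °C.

Equal length when α₁L₁ΔT − α₂L₂ΔT = L₂ − L₁ = 2.70×10⁻³ m
α₁L₁ = 9.70306×10⁻⁶, α₂L₂ = 5.930×10⁻⁷ → Δ(αL) = 9.11006×10⁻⁶ m/K
ΔT = 2.70×10⁻³ / 9.11006×10⁻⁶ = 296.376 K, so T = 18.1 + 296.376 = 314.476 °C

T = 314.5 °C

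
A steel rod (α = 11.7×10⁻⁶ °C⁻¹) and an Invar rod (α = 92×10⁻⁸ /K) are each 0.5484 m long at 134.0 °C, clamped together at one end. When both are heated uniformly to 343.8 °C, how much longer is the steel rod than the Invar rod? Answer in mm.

ΔT = 209.8 K
steel: ΔL = 11.7×10⁻⁶ × 0.5484 m × 209.8 = 1.3461×10⁻³ m = 1.3461 mm
Invar: ΔL = 92×10⁻⁸ × 0.5484 m × 209.8 = 1.0585×10⁻⁴ m = 0.10585 mm
difference = 1.3461 − 0.10585 = 1.24025 mm

1.24 mm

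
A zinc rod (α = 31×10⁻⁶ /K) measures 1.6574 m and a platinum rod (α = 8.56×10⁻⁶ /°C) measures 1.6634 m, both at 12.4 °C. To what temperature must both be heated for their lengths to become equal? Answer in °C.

Equal length when α₁L₁ΔT − α₂L₂ΔT = L₂ − L₁ = 6.00×10⁻³ m
α₁L₁ = 5.13794×10⁻⁵, α₂L₂ = 1.4238704×10⁻⁵ → Δ(αL) = 3.7140696×10⁻⁵ m/K
ΔT = 6.00×10⁻³ / 3.7140696×10⁻⁵ = 161.548 K, so T = 12.4 + 161.548 = 173.948 °C

T = 173.9 °C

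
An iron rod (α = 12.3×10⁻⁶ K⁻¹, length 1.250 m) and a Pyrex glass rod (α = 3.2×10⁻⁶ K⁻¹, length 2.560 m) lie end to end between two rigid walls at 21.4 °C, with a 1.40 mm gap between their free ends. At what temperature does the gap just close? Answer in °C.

T = 80.8 °C

Gap closes when ΔL₁ + ΔL₂ = 1.40 mm = 1.40×10⁻³ m
(α₁L₁ + α₂L₂)ΔT = g
α₁L₁ + α₂L₂ = 12.3×10⁻⁶×1.250 + 3.2×10⁻⁶×2.560 = 2.3567×10⁻⁵ m/K
ΔT = 1.40×10⁻³ / 2.3567×10⁻⁵ = 59.405 K
T = 21.4 + 59.405 = 80.805 °C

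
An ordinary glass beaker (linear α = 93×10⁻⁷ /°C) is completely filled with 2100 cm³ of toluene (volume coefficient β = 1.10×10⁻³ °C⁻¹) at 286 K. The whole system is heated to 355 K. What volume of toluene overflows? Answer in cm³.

The beaker also expands: β_container ≈ 3α = 2.79×10⁻⁵ /K
Net overflow = V₀(β_liq − 3α_cont)ΔT
β − 3α = 1.10×10⁻³ − 2.79×10⁻⁵ = 1.0721×10⁻³ /K; ΔT = 69 K
ΔV = 2100 × 1.0721×10⁻³ × 69 = 155 cm³

155 cm³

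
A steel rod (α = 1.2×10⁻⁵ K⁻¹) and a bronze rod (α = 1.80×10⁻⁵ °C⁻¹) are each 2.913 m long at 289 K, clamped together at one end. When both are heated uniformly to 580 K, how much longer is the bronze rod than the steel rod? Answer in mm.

5.09 mm

ΔT = 291 K
steel: ΔL = 1.2×10⁻⁵ × 2.913 m × 291 = 1.0172×10⁻² m = 10.172 mm
bronze: ΔL = 1.80×10⁻⁵ × 2.913 m × 291 = 1.5258×10⁻² m = 15.258 mm
difference = 15.258 − 10.172 = 5.086 mm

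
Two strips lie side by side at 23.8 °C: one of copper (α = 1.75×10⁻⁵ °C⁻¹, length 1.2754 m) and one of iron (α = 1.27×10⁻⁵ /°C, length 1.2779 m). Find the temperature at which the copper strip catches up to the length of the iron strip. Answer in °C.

Equal length when α₁L₁ΔT − α₂L₂ΔT = L₂ − L₁ = 2.50×10⁻³ m
α₁L₁ = 2.23195×10⁻⁵, α₂L₂ = 1.622933×10⁻⁵ → Δ(αL) = 6.09017×10⁻⁶ m/K
ΔT = 2.50×10⁻³ / 6.09017×10⁻⁶ = 410.498 K, so T = 23.8 + 410.498 = 434.298 °C

T = 434.3 °C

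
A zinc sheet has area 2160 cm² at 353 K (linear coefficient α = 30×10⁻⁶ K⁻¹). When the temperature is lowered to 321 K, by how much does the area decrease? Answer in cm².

ΔA = 4.15 cm²

Area coefficient ≈ 2α; |ΔT| = 32 K
ΔA = 2αA₀ΔT = 2(30×10⁻⁶)(2160)(32) = 4.15 cm²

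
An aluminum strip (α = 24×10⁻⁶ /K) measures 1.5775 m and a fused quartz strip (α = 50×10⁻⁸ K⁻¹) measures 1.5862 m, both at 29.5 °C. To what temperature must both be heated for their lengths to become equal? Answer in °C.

L₁(1 + α₁ΔT) = L₂(1 + α₂ΔT) ⇒ ΔT = (L₂ − L₁)/(α₁L₁ − α₂L₂)
L₂ − L₁ = 1.5862 − 1.5775 = 8.70×10⁻³ m
α₁L₁ − α₂L₂ = 24×10⁻⁶×1.5775 − 50×10⁻⁸×1.5862 = 3.70669×10⁻⁵ m/K
ΔT = 8.70×10⁻³ / 3.70669×10⁻⁵ = 234.711 K
T = 29.5 + 234.711 = 264.211 °C

T = 264.2 °C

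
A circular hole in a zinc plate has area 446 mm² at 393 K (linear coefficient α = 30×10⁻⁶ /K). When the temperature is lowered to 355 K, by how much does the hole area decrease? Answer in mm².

ΔA = 1.02 mm²

Area coefficient ≈ 2α; |ΔT| = 38 K
ΔA = 2αA₀ΔT = 2(30×10⁻⁶)(446)(38) = 1.02 mm²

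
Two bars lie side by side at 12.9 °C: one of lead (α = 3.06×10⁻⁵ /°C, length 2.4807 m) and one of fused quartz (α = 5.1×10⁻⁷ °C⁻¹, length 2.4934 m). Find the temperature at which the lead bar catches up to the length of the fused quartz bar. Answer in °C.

L₁(1 + α₁ΔT) = L₂(1 + α₂ΔT) ⇒ ΔT = (L₂ − L₁)/(α₁L₁ − α₂L₂)
L₂ − L₁ = 2.4934 − 2.4807 = 1.27×10⁻² m
α₁L₁ − α₂L₂ = 3.06×10⁻⁵×2.4807 − 5.1×10⁻⁷×2.4934 = 7.4637786×10⁻⁵ m/K
ΔT = 1.27×10⁻² / 7.4637786×10⁻⁵ = 170.155 K
T = 12.9 + 170.155 = 183.055 °C

T = 183.1 °C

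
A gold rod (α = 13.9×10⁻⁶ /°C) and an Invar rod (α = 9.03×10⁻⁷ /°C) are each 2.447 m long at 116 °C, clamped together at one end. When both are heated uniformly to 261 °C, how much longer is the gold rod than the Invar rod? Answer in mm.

4.61 mm

ΔT = 145 K
gold: ΔL = 13.9×10⁻⁶ × 2.447 m × 145 = 4.9319×10⁻³ m = 4.9319 mm
Invar: ΔL = 9.03×10⁻⁷ × 2.447 m × 145 = 3.2040×10⁻⁴ m = 0.32040 mm
difference = 4.9319 − 0.32040 = 4.6115 mm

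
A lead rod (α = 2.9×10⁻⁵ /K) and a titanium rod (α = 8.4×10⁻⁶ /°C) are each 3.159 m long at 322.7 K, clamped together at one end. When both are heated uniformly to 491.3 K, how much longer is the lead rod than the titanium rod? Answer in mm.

11.0 mm

ΔT = 168.6 K
lead: ΔL = 2.9×10⁻⁵ × 3.159 m × 168.6 = 1.5446×10⁻² m = 15.446 mm
titanium: ΔL = 8.4×10⁻⁶ × 3.159 m × 168.6 = 4.4739×10⁻³ m = 4.4739 mm
difference = 15.446 − 4.4739 = 10.9721 mm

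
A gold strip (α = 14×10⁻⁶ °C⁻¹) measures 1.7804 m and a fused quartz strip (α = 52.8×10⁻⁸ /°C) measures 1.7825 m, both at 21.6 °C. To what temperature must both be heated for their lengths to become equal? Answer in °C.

T = 109.2 °C

Equal length when α₁L₁ΔT − α₂L₂ΔT = L₂ − L₁ = 2.10×10⁻³ m
α₁L₁ = 2.49256×10⁻⁵, α₂L₂ = 9.4116×10⁻⁷ → Δ(αL) = 2.398444×10⁻⁵ m/K
ΔT = 2.10×10⁻³ / 2.398444×10⁻⁵ = 87.557 K, so T = 21.6 + 87.557 = 109.157 °C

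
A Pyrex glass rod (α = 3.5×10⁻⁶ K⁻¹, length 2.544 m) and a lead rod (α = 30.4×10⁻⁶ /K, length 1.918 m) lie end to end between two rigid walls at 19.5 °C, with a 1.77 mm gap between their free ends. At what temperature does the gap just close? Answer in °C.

Gap closes when ΔL₁ + ΔL₂ = 1.77 mm = 1.77×10⁻³ m
(α₁L₁ + α₂L₂)ΔT = g
α₁L₁ + α₂L₂ = 3.5×10⁻⁶×2.544 + 30.4×10⁻⁶×1.918 = 6.72112×10⁻⁵ m/K
ΔT = 1.77×10⁻³ / 6.72112×10⁻⁵ = 26.335 K
T = 19.5 + 26.335 = 45.835 °C

T = 45.8 °C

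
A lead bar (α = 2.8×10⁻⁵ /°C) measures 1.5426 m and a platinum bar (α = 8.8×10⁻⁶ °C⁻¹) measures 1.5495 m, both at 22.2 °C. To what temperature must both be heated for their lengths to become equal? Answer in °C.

L₁(1 + α₁ΔT) = L₂(1 + α₂ΔT) ⇒ ΔT = (L₂ − L₁)/(α₁L₁ − α₂L₂)
L₂ − L₁ = 1.5495 − 1.5426 = 6.90×10⁻³ m
α₁L₁ − α₂L₂ = 2.8×10⁻⁵×1.5426 − 8.8×10⁻⁶×1.5495 = 2.95572×10⁻⁵ m/K
ΔT = 6.90×10⁻³ / 2.95572×10⁻⁵ = 233.446 K
T = 22.2 + 233.446 = 255.646 °C

T = 255.6 °C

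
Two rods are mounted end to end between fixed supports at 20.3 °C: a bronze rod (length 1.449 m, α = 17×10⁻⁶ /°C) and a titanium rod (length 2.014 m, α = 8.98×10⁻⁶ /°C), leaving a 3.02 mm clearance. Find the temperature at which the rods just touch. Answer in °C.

T = 91.0 °C

Gap closes when ΔL₁ + ΔL₂ = 3.02 mm = 3.02×10⁻³ m
(α₁L₁ + α₂L₂)ΔT = g
α₁L₁ + α₂L₂ = 17×10⁻⁶×1.449 + 8.98×10⁻⁶×2.014 = 4.271872×10⁻⁵ m/K
ΔT = 3.02×10⁻³ / 4.271872×10⁻⁵ = 70.695 K
T = 20.3 + 70.695 = 90.995 °C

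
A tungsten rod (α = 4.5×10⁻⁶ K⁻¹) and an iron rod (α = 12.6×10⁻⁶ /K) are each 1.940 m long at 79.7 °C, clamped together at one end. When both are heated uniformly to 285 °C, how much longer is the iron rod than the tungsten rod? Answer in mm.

ΔT = 205.3 K
tungsten: ΔL = 4.5×10⁻⁶ × 1.940 m × 205.3 = 1.7923×10⁻³ m = 1.7923 mm
iron: ΔL = 12.6×10⁻⁶ × 1.940 m × 205.3 = 5.0184×10⁻³ m = 5.0184 mm
difference = 5.0184 − 1.7923 = 3.2261 mm

3.23 mm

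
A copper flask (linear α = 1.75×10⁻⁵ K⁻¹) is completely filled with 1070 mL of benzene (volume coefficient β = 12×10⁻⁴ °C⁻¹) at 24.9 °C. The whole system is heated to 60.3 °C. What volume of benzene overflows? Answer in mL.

43.5 mL

The flask also expands: β_container ≈ 3α = 5.25×10⁻⁵ /K
Net overflow = V₀(β_liq − 3α_cont)ΔT
β − 3α = 1.20×10⁻³ − 5.25×10⁻⁵ = 1.1475×10⁻³ /K; ΔT = 35.4 K
ΔV = 1070 × 1.1475×10⁻³ × 35.4 = 43.5 mL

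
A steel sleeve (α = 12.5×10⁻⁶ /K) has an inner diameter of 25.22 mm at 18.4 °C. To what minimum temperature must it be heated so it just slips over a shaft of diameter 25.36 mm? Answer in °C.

T = 462 °C

Required Δd = 25.36 − 25.22 = 0.14 mm
Δd = αd₀ΔT ⇒ ΔT = Δd/(αd₀) = 0.14 / (12.5×10⁻⁶ × 25.22) = 444.09 K
T_min = 18.4 + 444.09 = 462.49 °C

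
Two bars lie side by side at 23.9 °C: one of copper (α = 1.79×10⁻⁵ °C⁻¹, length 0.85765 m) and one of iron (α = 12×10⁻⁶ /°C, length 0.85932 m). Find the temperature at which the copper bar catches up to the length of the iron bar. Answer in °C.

T = 355.2 °C

Equal length when α₁L₁ΔT − α₂L₂ΔT = L₂ − L₁ = 1.67×10⁻³ m
α₁L₁ = 1.5351935×10⁻⁵, α₂L₂ = 1.031184×10⁻⁵ → Δ(αL) = 5.040095×10⁻⁶ m/K
ΔT = 1.67×10⁻³ / 5.040095×10⁻⁶ = 331.343 K, so T = 23.9 + 331.343 = 355.243 °C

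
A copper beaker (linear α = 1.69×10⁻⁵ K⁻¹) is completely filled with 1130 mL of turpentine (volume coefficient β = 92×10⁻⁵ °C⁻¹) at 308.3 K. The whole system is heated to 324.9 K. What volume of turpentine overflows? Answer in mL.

The beaker also expands: β_container ≈ 3α = 5.07×10⁻⁵ /K
Net overflow = V₀(β_liq − 3α_cont)ΔT
β − 3α = 9.20×10⁻⁴ − 5.07×10⁻⁵ = 8.693×10⁻⁴ /K; ΔT = 16.6 K
ΔV = 1130 × 8.693×10⁻⁴ × 16.6 = 16.3 mL

16.3 mL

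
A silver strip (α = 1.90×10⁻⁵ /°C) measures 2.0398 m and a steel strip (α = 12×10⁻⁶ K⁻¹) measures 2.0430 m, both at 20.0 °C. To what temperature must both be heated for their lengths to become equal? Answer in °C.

T = 244.7 °C

Equal length when α₁L₁ΔT − α₂L₂ΔT = L₂ − L₁ = 3.20×10⁻³ m
α₁L₁ = 3.87562×10⁻⁵, α₂L₂ = 2.4516×10⁻⁵ → Δ(αL) = 1.42402×10⁻⁵ m/K
ΔT = 3.20×10⁻³ / 1.42402×10⁻⁵ = 224.716 K, so T = 20.0 + 224.716 = 244.716 °C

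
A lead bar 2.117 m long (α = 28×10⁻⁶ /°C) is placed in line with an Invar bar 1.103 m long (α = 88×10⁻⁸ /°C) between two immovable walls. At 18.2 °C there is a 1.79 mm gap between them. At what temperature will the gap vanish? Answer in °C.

α₁L₁ = 5.9276×10⁻⁵ m/K, α₂L₂ = 9.7064×10⁻⁷ m/K → total 6.024664×10⁻⁵ m/K
ΔT = g/(α₁L₁+α₂L₂) = 1.79×10⁻³ / 6.024664×10⁻⁵ = 29.711 K
T = 18.2 + 29.711 = 47.911 °C

T = 47.9 °C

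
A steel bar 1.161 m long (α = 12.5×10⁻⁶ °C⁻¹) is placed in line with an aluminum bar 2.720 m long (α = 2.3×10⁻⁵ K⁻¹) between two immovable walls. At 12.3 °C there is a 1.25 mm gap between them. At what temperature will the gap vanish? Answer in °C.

Gap closes when ΔL₁ + ΔL₂ = 1.25 mm = 1.25×10⁻³ m
(α₁L₁ + α₂L₂)ΔT = g
α₁L₁ + α₂L₂ = 12.5×10⁻⁶×1.161 + 2.3×10⁻⁵×2.720 = 7.70725×10⁻⁵ m/K
ΔT = 1.25×10⁻³ / 7.70725×10⁻⁵ = 16.218 K
T = 12.3 + 16.218 = 28.518 °C

T = 28.5 °C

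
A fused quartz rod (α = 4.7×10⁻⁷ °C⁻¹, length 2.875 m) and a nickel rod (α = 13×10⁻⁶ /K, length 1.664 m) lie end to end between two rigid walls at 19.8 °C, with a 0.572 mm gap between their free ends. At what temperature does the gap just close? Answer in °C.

T = 44.7 °C

Gap closes when ΔL₁ + ΔL₂ = 0.572 mm = 5.72×10⁻⁴ m
(α₁L₁ + α₂L₂)ΔT = g
α₁L₁ + α₂L₂ = 4.7×10⁻⁷×2.875 + 13×10⁻⁶×1.664 = 2.298325×10⁻⁵ m/K
ΔT = 5.72×10⁻⁴ / 2.298325×10⁻⁵ = 24.888 K
T = 19.8 + 24.888 = 44.688 °C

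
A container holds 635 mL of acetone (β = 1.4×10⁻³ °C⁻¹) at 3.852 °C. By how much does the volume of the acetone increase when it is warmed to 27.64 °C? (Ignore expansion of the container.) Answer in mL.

ΔV = 21.1 mL

|ΔT| = |27.64 − 3.852| = 23.788 K
ΔV = βV₀ΔT = (1.4×10⁻³)(635)(23.788) = 21.1 mL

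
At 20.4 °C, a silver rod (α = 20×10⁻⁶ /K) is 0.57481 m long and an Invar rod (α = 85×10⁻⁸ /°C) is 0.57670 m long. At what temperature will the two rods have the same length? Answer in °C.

Equal length when α₁L₁ΔT − α₂L₂ΔT = L₂ − L₁ = 1.89×10⁻³ m
α₁L₁ = 1.14962×10⁻⁵, α₂L₂ = 4.90195×10⁻⁷ → Δ(αL) = 1.1006005×10⁻⁵ m/K
ΔT = 1.89×10⁻³ / 1.1006005×10⁻⁵ = 171.724 K, so T = 20.4 + 171.724 = 192.124 °C

T = 192.1 °C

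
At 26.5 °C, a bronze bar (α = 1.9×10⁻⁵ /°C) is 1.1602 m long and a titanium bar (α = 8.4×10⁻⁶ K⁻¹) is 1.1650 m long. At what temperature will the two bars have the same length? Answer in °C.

Equal length when α₁L₁ΔT − α₂L₂ΔT = L₂ − L₁ = 4.80×10⁻³ m
α₁L₁ = 2.20438×10⁻⁵, α₂L₂ = 9.786×10⁻⁶ → Δ(αL) = 1.22578×10⁻⁵ m/K
ΔT = 4.80×10⁻³ / 1.22578×10⁻⁵ = 391.587 K, so T = 26.5 + 391.587 = 418.087 °C

T = 418.1 °C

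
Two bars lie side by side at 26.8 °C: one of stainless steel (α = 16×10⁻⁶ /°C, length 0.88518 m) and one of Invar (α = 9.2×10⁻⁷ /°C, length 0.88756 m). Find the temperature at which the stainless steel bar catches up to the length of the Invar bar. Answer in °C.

T = 205.1 °C

L₁(1 + α₁ΔT) = L₂(1 + α₂ΔT) ⇒ ΔT = (L₂ − L₁)/(α₁L₁ − α₂L₂)
L₂ − L₁ = 0.88756 − 0.88518 = 2.38×10⁻³ m
α₁L₁ − α₂L₂ = 16×10⁻⁶×0.88518 − 9.2×10⁻⁷×0.88756 = 1.33463248×10⁻⁵ m/K
ΔT = 2.38×10⁻³ / 1.33463248×10⁻⁵ = 178.326 K
T = 26.8 + 178.326 = 205.126 °C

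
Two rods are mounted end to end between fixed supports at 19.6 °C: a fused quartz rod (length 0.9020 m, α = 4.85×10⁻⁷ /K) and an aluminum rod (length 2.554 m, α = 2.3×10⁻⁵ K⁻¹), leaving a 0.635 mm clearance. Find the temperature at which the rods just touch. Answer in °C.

Gap closes when ΔL₁ + ΔL₂ = 0.635 mm = 6.35×10⁻⁴ m
(α₁L₁ + α₂L₂)ΔT = g
α₁L₁ + α₂L₂ = 4.85×10⁻⁷×0.9020 + 2.3×10⁻⁵×2.554 = 5.917947×10⁻⁵ m/K
ΔT = 6.35×10⁻⁴ / 5.917947×10⁻⁵ = 10.730 K
T = 19.6 + 10.730 = 30.330 °C

T = 30.3 °C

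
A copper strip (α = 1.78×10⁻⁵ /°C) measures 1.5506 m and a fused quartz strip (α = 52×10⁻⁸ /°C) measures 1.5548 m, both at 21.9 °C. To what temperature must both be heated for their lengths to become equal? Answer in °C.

T = 178.7 °C

L₁(1 + α₁ΔT) = L₂(1 + α₂ΔT) ⇒ ΔT = (L₂ − L₁)/(α₁L₁ − α₂L₂)
L₂ − L₁ = 1.5548 − 1.5506 = 4.20×10⁻³ m
α₁L₁ − α₂L₂ = 1.78×10⁻⁵×1.5506 − 52×10⁻⁸×1.5548 = 2.6792184×10⁻⁵ m/K
ΔT = 4.20×10⁻³ / 2.6792184×10⁻⁵ = 156.762 K
T = 21.9 + 156.762 = 178.662 °C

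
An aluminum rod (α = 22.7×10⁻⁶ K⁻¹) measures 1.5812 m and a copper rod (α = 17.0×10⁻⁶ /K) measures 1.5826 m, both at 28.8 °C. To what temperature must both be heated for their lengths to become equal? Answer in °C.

T = 184.5 °C

Equal length when α₁L₁ΔT − α₂L₂ΔT = L₂ − L₁ = 1.40×10⁻³ m
α₁L₁ = 3.589324×10⁻⁵, α₂L₂ = 2.69042×10⁻⁵ → Δ(αL) = 8.98904×10⁻⁶ m/K
ΔT = 1.40×10⁻³ / 8.98904×10⁻⁶ = 155.745 K, so T = 28.8 + 155.745 = 184.545 °C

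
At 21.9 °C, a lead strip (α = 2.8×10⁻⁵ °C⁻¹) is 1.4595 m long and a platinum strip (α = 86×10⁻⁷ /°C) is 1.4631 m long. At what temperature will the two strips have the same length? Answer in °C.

L₁(1 + α₁ΔT) = L₂(1 + α₂ΔT) ⇒ ΔT = (L₂ − L₁)/(α₁L₁ − α₂L₂)
L₂ − L₁ = 1.4631 − 1.4595 = 3.60×10⁻³ m
α₁L₁ − α₂L₂ = 2.8×10⁻⁵×1.4595 − 86×10⁻⁷×1.4631 = 2.828334×10⁻⁵ m/K
ΔT = 3.60×10⁻³ / 2.828334×10⁻⁵ = 127.283 K
T = 21.9 + 127.283 = 149.183 °C

T = 149.2 °C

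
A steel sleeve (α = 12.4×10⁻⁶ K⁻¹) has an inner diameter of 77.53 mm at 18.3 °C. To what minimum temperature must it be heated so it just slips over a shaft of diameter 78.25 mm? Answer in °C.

Required Δd = 78.25 − 77.53 = 0.72 mm
Δd = αd₀ΔT ⇒ ΔT = Δd/(αd₀) = 0.72 / (12.4×10⁻⁶ × 77.53) = 748.93 K
T_min = 18.3 + 748.93 = 767.23 °C

T = 767 °C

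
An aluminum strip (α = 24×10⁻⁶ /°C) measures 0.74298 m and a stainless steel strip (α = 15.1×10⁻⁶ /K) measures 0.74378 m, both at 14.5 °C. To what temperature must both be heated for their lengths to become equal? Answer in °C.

T = 135.7 °C

L₁(1 + α₁ΔT) = L₂(1 + α₂ΔT) ⇒ ΔT = (L₂ − L₁)/(α₁L₁ − α₂L₂)
L₂ − L₁ = 0.74378 − 0.74298 = 8.00×10⁻⁴ m
α₁L₁ − α₂L₂ = 24×10⁻⁶×0.74298 − 15.1×10⁻⁶×0.74378 = 6.600442×10⁻⁶ m/K
ΔT = 8.00×10⁻⁴ / 6.600442×10⁻⁶ = 121.204 K
T = 14.5 + 121.204 = 135.704 °C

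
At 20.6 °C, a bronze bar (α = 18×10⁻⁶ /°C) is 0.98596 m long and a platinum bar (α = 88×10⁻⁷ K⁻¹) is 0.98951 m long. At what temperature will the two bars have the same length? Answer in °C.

L₁(1 + α₁ΔT) = L₂(1 + α₂ΔT) ⇒ ΔT = (L₂ − L₁)/(α₁L₁ − α₂L₂)
L₂ − L₁ = 0.98951 − 0.98596 = 3.55×10⁻³ m
α₁L₁ − α₂L₂ = 18×10⁻⁶×0.98596 − 88×10⁻⁷×0.98951 = 9.039592×10⁻⁶ m/K
ΔT = 3.55×10⁻³ / 9.039592×10⁻⁶ = 392.717 K
T = 20.6 + 392.717 = 413.317 °C

T = 413.3 °C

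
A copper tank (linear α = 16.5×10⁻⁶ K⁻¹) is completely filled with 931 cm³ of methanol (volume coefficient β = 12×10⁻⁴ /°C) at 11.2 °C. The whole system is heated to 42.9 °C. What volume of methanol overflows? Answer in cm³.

34.0 cm³

The tank also expands: β_container ≈ 3α = 4.95×10⁻⁵ /K
Net overflow = V₀(β_liq − 3α_cont)ΔT
β − 3α = 1.20×10⁻³ − 4.95×10⁻⁵ = 1.1505×10⁻³ /K; ΔT = 31.7 K
ΔV = 931 × 1.1505×10⁻³ × 31.7 = 34.0 cm³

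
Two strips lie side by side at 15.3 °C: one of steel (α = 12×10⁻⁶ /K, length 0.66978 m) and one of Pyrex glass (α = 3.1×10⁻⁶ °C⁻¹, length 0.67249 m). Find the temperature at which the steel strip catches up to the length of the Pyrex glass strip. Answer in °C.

T = 470.6 °C

Equal length when α₁L₁ΔT − α₂L₂ΔT = L₂ − L₁ = 2.71×10⁻³ m
α₁L₁ = 8.03736×10⁻⁶, α₂L₂ = 2.084719×10⁻⁶ → Δ(αL) = 5.952641×10⁻⁶ m/K
ΔT = 2.71×10⁻³ / 5.952641×10⁻⁶ = 455.260 K, so T = 15.3 + 455.260 = 470.560 °C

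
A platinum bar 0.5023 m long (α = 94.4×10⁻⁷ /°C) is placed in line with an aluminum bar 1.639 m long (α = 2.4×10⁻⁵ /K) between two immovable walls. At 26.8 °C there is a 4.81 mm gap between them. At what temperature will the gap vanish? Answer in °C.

T = 136 °C

Gap closes when ΔL₁ + ΔL₂ = 4.81 mm = 4.81×10⁻³ m
(α₁L₁ + α₂L₂)ΔT = g
α₁L₁ + α₂L₂ = 94.4×10⁻⁷×0.5023 + 2.4×10⁻⁵×1.639 = 4.4077712×10⁻⁵ m/K
ΔT = 4.81×10⁻³ / 4.4077712×10⁻⁵ = 109.13 K
T = 26.8 + 109.13 = 135.93 °C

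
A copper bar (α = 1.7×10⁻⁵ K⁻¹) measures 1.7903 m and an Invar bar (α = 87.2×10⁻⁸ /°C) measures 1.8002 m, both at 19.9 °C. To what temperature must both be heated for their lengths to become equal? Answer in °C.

T = 362.9 °C

Equal length when α₁L₁ΔT − α₂L₂ΔT = L₂ − L₁ = 9.90×10⁻³ m
α₁L₁ = 3.04351×10⁻⁵, α₂L₂ = 1.5697744×10⁻⁶ → Δ(αL) = 2.88653256×10⁻⁵ m/K
ΔT = 9.90×10⁻³ / 2.88653256×10⁻⁵ = 342.972 K, so T = 19.9 + 342.972 = 362.872 °C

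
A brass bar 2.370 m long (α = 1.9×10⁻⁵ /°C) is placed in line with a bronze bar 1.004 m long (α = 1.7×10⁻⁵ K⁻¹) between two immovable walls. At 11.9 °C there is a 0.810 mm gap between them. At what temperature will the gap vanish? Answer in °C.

Gap closes when ΔL₁ + ΔL₂ = 0.810 mm = 8.10×10⁻⁴ m
(α₁L₁ + α₂L₂)ΔT = g
α₁L₁ + α₂L₂ = 1.9×10⁻⁵×2.370 + 1.7×10⁻⁵×1.004 = 6.2098×10⁻⁵ m/K
ΔT = 8.10×10⁻⁴ / 6.2098×10⁻⁵ = 13.044 K
T = 11.9 + 13.044 = 24.944 °C

T = 24.9 °C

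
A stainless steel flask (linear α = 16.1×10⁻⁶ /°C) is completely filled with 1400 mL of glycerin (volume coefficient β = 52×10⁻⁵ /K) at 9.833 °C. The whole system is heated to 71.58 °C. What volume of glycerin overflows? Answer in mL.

The flask also expands: β_container ≈ 3α = 4.83×10⁻⁵ /K
Net overflow = V₀(β_liq − 3α_cont)ΔT
β − 3α = 5.20×10⁻⁴ − 4.83×10⁻⁵ = 4.717×10⁻⁴ /K; ΔT = 61.747 K
ΔV = 1400 × 4.717×10⁻⁴ × 61.747 = 40.8 mL

40.8 mL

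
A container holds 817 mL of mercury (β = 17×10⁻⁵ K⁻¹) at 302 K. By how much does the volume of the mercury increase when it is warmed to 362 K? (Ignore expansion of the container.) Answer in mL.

|ΔT| = |362 − 302| = 60 K
ΔV = βV₀ΔT = (17×10⁻⁵)(817)(60) = 8.33 mL

ΔV = 8.33 mL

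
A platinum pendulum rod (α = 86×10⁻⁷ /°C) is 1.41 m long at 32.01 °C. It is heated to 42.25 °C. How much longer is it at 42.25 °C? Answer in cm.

|ΔT| = |42.25 − 32.01| = 10.24 K
ΔL = αL₀ΔT = (86×10⁻⁷)(1.41)(10.24) = 1.24×10⁻⁴ m

ΔL = 0.0124 cm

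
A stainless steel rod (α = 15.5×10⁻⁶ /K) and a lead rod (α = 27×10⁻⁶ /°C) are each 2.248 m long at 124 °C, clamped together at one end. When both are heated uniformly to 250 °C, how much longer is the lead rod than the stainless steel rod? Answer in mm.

3.26 mm

ΔT = 126 K
stainless steel: ΔL = 15.5×10⁻⁶ × 2.248 m × 126 = 4.3903×10⁻³ m = 4.3903 mm
lead: ΔL = 27×10⁻⁶ × 2.248 m × 126 = 7.6477×10⁻³ m = 7.6477 mm
difference = 7.6477 − 4.3903 = 3.2574 mm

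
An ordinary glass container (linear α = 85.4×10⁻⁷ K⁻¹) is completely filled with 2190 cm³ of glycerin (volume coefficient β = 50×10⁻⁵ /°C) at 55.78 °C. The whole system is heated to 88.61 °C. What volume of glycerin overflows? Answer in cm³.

34.1 cm³

The container also expands: β_container ≈ 3α = 2.562×10⁻⁵ /K
Net overflow = V₀(β_liq − 3α_cont)ΔT
β − 3α = 5.00×10⁻⁴ − 2.562×10⁻⁵ = 4.7438×10⁻⁴ /K; ΔT = 32.83 K
ΔV = 2190 × 4.7438×10⁻⁴ × 32.83 = 34.1 cm³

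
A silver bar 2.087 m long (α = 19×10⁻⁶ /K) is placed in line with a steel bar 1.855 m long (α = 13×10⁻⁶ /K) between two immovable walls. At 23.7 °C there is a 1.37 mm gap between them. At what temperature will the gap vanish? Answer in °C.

T = 45.2 °C

α₁L₁ = 3.9653×10⁻⁵ m/K, α₂L₂ = 2.4115×10⁻⁵ m/K → total 6.3768×10⁻⁵ m/K
ΔT = g/(α₁L₁+α₂L₂) = 1.37×10⁻³ / 6.3768×10⁻⁵ = 21.484 K
T = 23.7 + 21.484 = 45.184 °C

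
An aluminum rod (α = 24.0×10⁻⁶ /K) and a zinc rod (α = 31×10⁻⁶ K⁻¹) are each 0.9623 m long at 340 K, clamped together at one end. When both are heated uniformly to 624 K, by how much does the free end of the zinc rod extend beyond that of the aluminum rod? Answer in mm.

ΔT = 284 K
aluminum: ΔL = 24.0×10⁻⁶ × 0.9623 m × 284 = 6.5590×10⁻³ m = 6.5590 mm
zinc: ΔL = 31×10⁻⁶ × 0.9623 m × 284 = 8.4721×10⁻³ m = 8.4721 mm
difference = 8.4721 − 6.5590 = 1.9131 mm

1.91 mm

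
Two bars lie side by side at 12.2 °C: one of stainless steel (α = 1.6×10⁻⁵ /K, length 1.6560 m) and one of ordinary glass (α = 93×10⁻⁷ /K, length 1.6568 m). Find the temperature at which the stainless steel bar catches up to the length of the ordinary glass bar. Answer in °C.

Equal length when α₁L₁ΔT − α₂L₂ΔT = L₂ − L₁ = 8.00×10⁻⁴ m
α₁L₁ = 2.6496×10⁻⁵, α₂L₂ = 1.540824×10⁻⁵ → Δ(αL) = 1.108776×10⁻⁵ m/K
ΔT = 8.00×10⁻⁴ / 1.108776×10⁻⁵ = 72.1516 K, so T = 12.2 + 72.1516 = 84.3516 °C

T = 84.35 °C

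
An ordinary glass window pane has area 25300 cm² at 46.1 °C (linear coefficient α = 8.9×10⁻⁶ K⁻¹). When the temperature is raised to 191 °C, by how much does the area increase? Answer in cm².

Area coefficient ≈ 2α; |ΔT| = 144.9 K
ΔA = 2αA₀ΔT = 2(8.9×10⁻⁶)(25300)(144.9) = 65.3 cm²

ΔA = 65.3 cm²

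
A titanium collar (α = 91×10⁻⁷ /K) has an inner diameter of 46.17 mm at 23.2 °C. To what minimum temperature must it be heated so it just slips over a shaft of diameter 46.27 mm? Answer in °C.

Required Δd = 46.27 − 46.17 = 0.10 mm
Δd = αd₀ΔT ⇒ ΔT = Δd/(αd₀) = 0.10 / (91×10⁻⁷ × 46.17) = 238.01 K
T_min = 23.2 + 238.01 = 261.21 °C

T = 261 °C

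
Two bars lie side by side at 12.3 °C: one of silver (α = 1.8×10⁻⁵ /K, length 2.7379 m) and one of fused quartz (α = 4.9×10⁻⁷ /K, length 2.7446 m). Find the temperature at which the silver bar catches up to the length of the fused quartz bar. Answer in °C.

T = 152.1 °C

Equal length when α₁L₁ΔT − α₂L₂ΔT = L₂ − L₁ = 6.70×10⁻³ m
α₁L₁ = 4.92822×10⁻⁵, α₂L₂ = 1.344854×10⁻⁶ → Δ(αL) = 4.7937346×10⁻⁵ m/K
ΔT = 6.70×10⁻³ / 4.7937346×10⁻⁵ = 139.766 K, so T = 12.3 + 139.766 = 152.066 °C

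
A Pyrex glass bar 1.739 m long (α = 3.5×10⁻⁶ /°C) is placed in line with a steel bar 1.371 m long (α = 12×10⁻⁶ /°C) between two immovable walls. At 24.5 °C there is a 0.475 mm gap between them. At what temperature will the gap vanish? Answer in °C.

T = 45.6 °C

Gap closes when ΔL₁ + ΔL₂ = 0.475 mm = 4.75×10⁻⁴ m
(α₁L₁ + α₂L₂)ΔT = g
α₁L₁ + α₂L₂ = 3.5×10⁻⁶×1.739 + 12×10⁻⁶×1.371 = 2.25385×10⁻⁵ m/K
ΔT = 4.75×10⁻⁴ / 2.25385×10⁻⁵ = 21.075 K
T = 24.5 + 21.075 = 45.575 °C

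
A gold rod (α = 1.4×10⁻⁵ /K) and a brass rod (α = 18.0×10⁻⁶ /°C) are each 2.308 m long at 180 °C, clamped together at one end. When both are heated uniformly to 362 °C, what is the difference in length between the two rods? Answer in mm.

ΔT = 182 K
gold: ΔL = 1.4×10⁻⁵ × 2.308 m × 182 = 5.8808×10⁻³ m = 5.8808 mm
brass: ΔL = 18.0×10⁻⁶ × 2.308 m × 182 = 7.5610×10⁻³ m = 7.5610 mm
difference = 7.5610 − 5.8808 = 1.6802 mm

1.68 mm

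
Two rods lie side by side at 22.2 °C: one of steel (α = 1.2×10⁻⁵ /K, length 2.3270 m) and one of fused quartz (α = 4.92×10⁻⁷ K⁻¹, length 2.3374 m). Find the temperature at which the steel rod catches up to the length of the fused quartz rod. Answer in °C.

L₁(1 + α₁ΔT) = L₂(1 + α₂ΔT) ⇒ ΔT = (L₂ − L₁)/(α₁L₁ − α₂L₂)
L₂ − L₁ = 2.3374 − 2.3270 = 1.04×10⁻² m
α₁L₁ − α₂L₂ = 1.2×10⁻⁵×2.3270 − 4.92×10⁻⁷×2.3374 = 2.67739992×10⁻⁵ m/K
ΔT = 1.04×10⁻² / 2.67739992×10⁻⁵ = 388.437 K
T = 22.2 + 388.437 = 410.637 °C

T = 410.6 °C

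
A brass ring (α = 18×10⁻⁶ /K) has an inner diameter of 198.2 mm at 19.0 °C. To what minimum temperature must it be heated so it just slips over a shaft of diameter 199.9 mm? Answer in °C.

Required Δd = 199.9 − 198.2 = 1.7 mm
Δd = αd₀ΔT ⇒ ΔT = Δd/(αd₀) = 1.7 / (18×10⁻⁶ × 198.2) = 476.51 K
T_min = 19.0 + 476.51 = 495.51 °C

T = 496 °C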